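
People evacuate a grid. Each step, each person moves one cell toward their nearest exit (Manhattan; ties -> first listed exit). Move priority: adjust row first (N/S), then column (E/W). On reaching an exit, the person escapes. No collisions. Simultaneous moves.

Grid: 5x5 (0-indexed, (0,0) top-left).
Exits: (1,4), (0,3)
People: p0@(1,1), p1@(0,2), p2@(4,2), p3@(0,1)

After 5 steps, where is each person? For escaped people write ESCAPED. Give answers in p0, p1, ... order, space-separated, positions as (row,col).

Step 1: p0:(1,1)->(1,2) | p1:(0,2)->(0,3)->EXIT | p2:(4,2)->(3,2) | p3:(0,1)->(0,2)
Step 2: p0:(1,2)->(1,3) | p1:escaped | p2:(3,2)->(2,2) | p3:(0,2)->(0,3)->EXIT
Step 3: p0:(1,3)->(1,4)->EXIT | p1:escaped | p2:(2,2)->(1,2) | p3:escaped
Step 4: p0:escaped | p1:escaped | p2:(1,2)->(1,3) | p3:escaped
Step 5: p0:escaped | p1:escaped | p2:(1,3)->(1,4)->EXIT | p3:escaped

ESCAPED ESCAPED ESCAPED ESCAPED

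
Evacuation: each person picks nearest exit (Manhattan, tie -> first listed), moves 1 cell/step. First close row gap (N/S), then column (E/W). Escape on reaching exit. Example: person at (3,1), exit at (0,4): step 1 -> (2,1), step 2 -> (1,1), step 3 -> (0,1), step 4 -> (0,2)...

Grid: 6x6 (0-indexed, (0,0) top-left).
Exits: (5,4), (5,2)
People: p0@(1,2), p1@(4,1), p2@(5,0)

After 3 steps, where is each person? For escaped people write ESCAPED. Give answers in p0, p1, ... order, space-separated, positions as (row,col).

Step 1: p0:(1,2)->(2,2) | p1:(4,1)->(5,1) | p2:(5,0)->(5,1)
Step 2: p0:(2,2)->(3,2) | p1:(5,1)->(5,2)->EXIT | p2:(5,1)->(5,2)->EXIT
Step 3: p0:(3,2)->(4,2) | p1:escaped | p2:escaped

(4,2) ESCAPED ESCAPED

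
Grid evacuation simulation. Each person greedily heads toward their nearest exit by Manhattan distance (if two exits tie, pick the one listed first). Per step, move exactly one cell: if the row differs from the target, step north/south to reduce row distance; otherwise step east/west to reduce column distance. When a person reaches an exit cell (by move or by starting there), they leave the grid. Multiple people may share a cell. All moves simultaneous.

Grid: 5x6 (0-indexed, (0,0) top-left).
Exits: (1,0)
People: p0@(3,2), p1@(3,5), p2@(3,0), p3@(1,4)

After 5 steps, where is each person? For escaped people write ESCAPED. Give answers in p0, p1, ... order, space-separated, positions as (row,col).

Step 1: p0:(3,2)->(2,2) | p1:(3,5)->(2,5) | p2:(3,0)->(2,0) | p3:(1,4)->(1,3)
Step 2: p0:(2,2)->(1,2) | p1:(2,5)->(1,5) | p2:(2,0)->(1,0)->EXIT | p3:(1,3)->(1,2)
Step 3: p0:(1,2)->(1,1) | p1:(1,5)->(1,4) | p2:escaped | p3:(1,2)->(1,1)
Step 4: p0:(1,1)->(1,0)->EXIT | p1:(1,4)->(1,3) | p2:escaped | p3:(1,1)->(1,0)->EXIT
Step 5: p0:escaped | p1:(1,3)->(1,2) | p2:escaped | p3:escaped

ESCAPED (1,2) ESCAPED ESCAPED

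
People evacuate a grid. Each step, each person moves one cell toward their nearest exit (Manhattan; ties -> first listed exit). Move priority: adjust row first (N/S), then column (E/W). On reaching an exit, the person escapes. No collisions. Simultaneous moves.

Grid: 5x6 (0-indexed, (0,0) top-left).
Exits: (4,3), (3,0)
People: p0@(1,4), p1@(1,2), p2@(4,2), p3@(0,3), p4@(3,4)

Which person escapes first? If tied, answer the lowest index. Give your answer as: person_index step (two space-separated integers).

Step 1: p0:(1,4)->(2,4) | p1:(1,2)->(2,2) | p2:(4,2)->(4,3)->EXIT | p3:(0,3)->(1,3) | p4:(3,4)->(4,4)
Step 2: p0:(2,4)->(3,4) | p1:(2,2)->(3,2) | p2:escaped | p3:(1,3)->(2,3) | p4:(4,4)->(4,3)->EXIT
Step 3: p0:(3,4)->(4,4) | p1:(3,2)->(4,2) | p2:escaped | p3:(2,3)->(3,3) | p4:escaped
Step 4: p0:(4,4)->(4,3)->EXIT | p1:(4,2)->(4,3)->EXIT | p2:escaped | p3:(3,3)->(4,3)->EXIT | p4:escaped
Exit steps: [4, 4, 1, 4, 2]
First to escape: p2 at step 1

Answer: 2 1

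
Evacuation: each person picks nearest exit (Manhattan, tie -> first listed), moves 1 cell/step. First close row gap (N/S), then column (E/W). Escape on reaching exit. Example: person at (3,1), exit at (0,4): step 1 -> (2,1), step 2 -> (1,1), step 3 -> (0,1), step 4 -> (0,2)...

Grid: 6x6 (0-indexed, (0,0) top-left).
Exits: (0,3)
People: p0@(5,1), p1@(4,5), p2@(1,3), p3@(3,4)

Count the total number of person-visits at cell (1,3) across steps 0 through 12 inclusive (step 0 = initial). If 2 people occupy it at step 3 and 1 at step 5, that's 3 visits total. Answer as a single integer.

Step 0: p0@(5,1) p1@(4,5) p2@(1,3) p3@(3,4) -> at (1,3): 1 [p2], cum=1
Step 1: p0@(4,1) p1@(3,5) p2@ESC p3@(2,4) -> at (1,3): 0 [-], cum=1
Step 2: p0@(3,1) p1@(2,5) p2@ESC p3@(1,4) -> at (1,3): 0 [-], cum=1
Step 3: p0@(2,1) p1@(1,5) p2@ESC p3@(0,4) -> at (1,3): 0 [-], cum=1
Step 4: p0@(1,1) p1@(0,5) p2@ESC p3@ESC -> at (1,3): 0 [-], cum=1
Step 5: p0@(0,1) p1@(0,4) p2@ESC p3@ESC -> at (1,3): 0 [-], cum=1
Step 6: p0@(0,2) p1@ESC p2@ESC p3@ESC -> at (1,3): 0 [-], cum=1
Step 7: p0@ESC p1@ESC p2@ESC p3@ESC -> at (1,3): 0 [-], cum=1
Total visits = 1

Answer: 1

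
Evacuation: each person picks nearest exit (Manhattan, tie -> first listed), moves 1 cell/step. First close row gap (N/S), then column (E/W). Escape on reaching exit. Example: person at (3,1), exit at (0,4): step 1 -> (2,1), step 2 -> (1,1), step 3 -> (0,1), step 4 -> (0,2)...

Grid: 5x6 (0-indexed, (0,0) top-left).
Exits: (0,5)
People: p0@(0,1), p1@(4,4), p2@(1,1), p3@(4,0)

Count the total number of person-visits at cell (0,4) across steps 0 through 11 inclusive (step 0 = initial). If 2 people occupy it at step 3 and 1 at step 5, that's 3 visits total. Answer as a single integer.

Step 0: p0@(0,1) p1@(4,4) p2@(1,1) p3@(4,0) -> at (0,4): 0 [-], cum=0
Step 1: p0@(0,2) p1@(3,4) p2@(0,1) p3@(3,0) -> at (0,4): 0 [-], cum=0
Step 2: p0@(0,3) p1@(2,4) p2@(0,2) p3@(2,0) -> at (0,4): 0 [-], cum=0
Step 3: p0@(0,4) p1@(1,4) p2@(0,3) p3@(1,0) -> at (0,4): 1 [p0], cum=1
Step 4: p0@ESC p1@(0,4) p2@(0,4) p3@(0,0) -> at (0,4): 2 [p1,p2], cum=3
Step 5: p0@ESC p1@ESC p2@ESC p3@(0,1) -> at (0,4): 0 [-], cum=3
Step 6: p0@ESC p1@ESC p2@ESC p3@(0,2) -> at (0,4): 0 [-], cum=3
Step 7: p0@ESC p1@ESC p2@ESC p3@(0,3) -> at (0,4): 0 [-], cum=3
Step 8: p0@ESC p1@ESC p2@ESC p3@(0,4) -> at (0,4): 1 [p3], cum=4
Step 9: p0@ESC p1@ESC p2@ESC p3@ESC -> at (0,4): 0 [-], cum=4
Total visits = 4

Answer: 4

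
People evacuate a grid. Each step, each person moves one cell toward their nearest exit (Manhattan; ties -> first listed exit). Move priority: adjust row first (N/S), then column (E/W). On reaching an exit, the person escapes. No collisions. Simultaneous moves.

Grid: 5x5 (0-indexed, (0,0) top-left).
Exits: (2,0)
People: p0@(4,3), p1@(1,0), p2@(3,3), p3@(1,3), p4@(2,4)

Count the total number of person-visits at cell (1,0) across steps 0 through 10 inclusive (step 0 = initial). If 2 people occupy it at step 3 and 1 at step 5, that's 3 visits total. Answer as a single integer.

Answer: 1

Derivation:
Step 0: p0@(4,3) p1@(1,0) p2@(3,3) p3@(1,3) p4@(2,4) -> at (1,0): 1 [p1], cum=1
Step 1: p0@(3,3) p1@ESC p2@(2,3) p3@(2,3) p4@(2,3) -> at (1,0): 0 [-], cum=1
Step 2: p0@(2,3) p1@ESC p2@(2,2) p3@(2,2) p4@(2,2) -> at (1,0): 0 [-], cum=1
Step 3: p0@(2,2) p1@ESC p2@(2,1) p3@(2,1) p4@(2,1) -> at (1,0): 0 [-], cum=1
Step 4: p0@(2,1) p1@ESC p2@ESC p3@ESC p4@ESC -> at (1,0): 0 [-], cum=1
Step 5: p0@ESC p1@ESC p2@ESC p3@ESC p4@ESC -> at (1,0): 0 [-], cum=1
Total visits = 1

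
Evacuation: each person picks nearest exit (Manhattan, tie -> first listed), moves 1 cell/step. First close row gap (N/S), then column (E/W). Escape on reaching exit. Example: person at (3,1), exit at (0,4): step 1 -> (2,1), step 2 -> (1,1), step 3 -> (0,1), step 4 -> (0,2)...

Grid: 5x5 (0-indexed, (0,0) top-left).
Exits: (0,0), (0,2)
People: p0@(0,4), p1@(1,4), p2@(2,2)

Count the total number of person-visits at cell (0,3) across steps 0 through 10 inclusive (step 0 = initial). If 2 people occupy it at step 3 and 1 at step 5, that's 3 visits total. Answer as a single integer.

Answer: 2

Derivation:
Step 0: p0@(0,4) p1@(1,4) p2@(2,2) -> at (0,3): 0 [-], cum=0
Step 1: p0@(0,3) p1@(0,4) p2@(1,2) -> at (0,3): 1 [p0], cum=1
Step 2: p0@ESC p1@(0,3) p2@ESC -> at (0,3): 1 [p1], cum=2
Step 3: p0@ESC p1@ESC p2@ESC -> at (0,3): 0 [-], cum=2
Total visits = 2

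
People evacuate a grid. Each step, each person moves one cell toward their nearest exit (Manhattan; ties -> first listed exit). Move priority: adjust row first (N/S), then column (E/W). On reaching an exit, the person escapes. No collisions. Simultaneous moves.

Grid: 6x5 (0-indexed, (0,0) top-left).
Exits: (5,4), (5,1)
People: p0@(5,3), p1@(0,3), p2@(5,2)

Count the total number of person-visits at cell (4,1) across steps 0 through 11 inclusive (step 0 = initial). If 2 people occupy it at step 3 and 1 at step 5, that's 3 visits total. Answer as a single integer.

Step 0: p0@(5,3) p1@(0,3) p2@(5,2) -> at (4,1): 0 [-], cum=0
Step 1: p0@ESC p1@(1,3) p2@ESC -> at (4,1): 0 [-], cum=0
Step 2: p0@ESC p1@(2,3) p2@ESC -> at (4,1): 0 [-], cum=0
Step 3: p0@ESC p1@(3,3) p2@ESC -> at (4,1): 0 [-], cum=0
Step 4: p0@ESC p1@(4,3) p2@ESC -> at (4,1): 0 [-], cum=0
Step 5: p0@ESC p1@(5,3) p2@ESC -> at (4,1): 0 [-], cum=0
Step 6: p0@ESC p1@ESC p2@ESC -> at (4,1): 0 [-], cum=0
Total visits = 0

Answer: 0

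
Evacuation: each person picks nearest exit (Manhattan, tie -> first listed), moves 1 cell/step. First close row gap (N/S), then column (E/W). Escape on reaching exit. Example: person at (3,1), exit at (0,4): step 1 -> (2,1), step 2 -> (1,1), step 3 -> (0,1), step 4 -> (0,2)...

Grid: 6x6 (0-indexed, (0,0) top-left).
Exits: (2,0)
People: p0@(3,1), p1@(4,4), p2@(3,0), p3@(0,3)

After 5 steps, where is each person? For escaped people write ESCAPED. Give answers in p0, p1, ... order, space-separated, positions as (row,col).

Step 1: p0:(3,1)->(2,1) | p1:(4,4)->(3,4) | p2:(3,0)->(2,0)->EXIT | p3:(0,3)->(1,3)
Step 2: p0:(2,1)->(2,0)->EXIT | p1:(3,4)->(2,4) | p2:escaped | p3:(1,3)->(2,3)
Step 3: p0:escaped | p1:(2,4)->(2,3) | p2:escaped | p3:(2,3)->(2,2)
Step 4: p0:escaped | p1:(2,3)->(2,2) | p2:escaped | p3:(2,2)->(2,1)
Step 5: p0:escaped | p1:(2,2)->(2,1) | p2:escaped | p3:(2,1)->(2,0)->EXIT

ESCAPED (2,1) ESCAPED ESCAPED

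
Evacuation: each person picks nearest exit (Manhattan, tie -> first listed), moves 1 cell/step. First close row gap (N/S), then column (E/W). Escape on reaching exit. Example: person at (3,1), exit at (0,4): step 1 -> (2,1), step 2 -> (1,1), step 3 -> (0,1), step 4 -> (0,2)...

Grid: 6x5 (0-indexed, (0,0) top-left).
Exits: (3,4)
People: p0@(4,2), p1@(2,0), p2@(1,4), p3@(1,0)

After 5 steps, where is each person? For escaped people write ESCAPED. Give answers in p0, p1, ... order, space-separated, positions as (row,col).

Step 1: p0:(4,2)->(3,2) | p1:(2,0)->(3,0) | p2:(1,4)->(2,4) | p3:(1,0)->(2,0)
Step 2: p0:(3,2)->(3,3) | p1:(3,0)->(3,1) | p2:(2,4)->(3,4)->EXIT | p3:(2,0)->(3,0)
Step 3: p0:(3,3)->(3,4)->EXIT | p1:(3,1)->(3,2) | p2:escaped | p3:(3,0)->(3,1)
Step 4: p0:escaped | p1:(3,2)->(3,3) | p2:escaped | p3:(3,1)->(3,2)
Step 5: p0:escaped | p1:(3,3)->(3,4)->EXIT | p2:escaped | p3:(3,2)->(3,3)

ESCAPED ESCAPED ESCAPED (3,3)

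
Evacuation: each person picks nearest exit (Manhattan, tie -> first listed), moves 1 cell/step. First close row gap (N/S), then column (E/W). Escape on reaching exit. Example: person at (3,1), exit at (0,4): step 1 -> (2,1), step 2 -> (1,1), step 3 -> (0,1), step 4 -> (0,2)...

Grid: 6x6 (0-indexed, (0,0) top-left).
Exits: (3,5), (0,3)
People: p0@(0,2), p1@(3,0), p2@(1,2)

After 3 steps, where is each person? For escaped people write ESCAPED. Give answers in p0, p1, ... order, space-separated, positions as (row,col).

Step 1: p0:(0,2)->(0,3)->EXIT | p1:(3,0)->(3,1) | p2:(1,2)->(0,2)
Step 2: p0:escaped | p1:(3,1)->(3,2) | p2:(0,2)->(0,3)->EXIT
Step 3: p0:escaped | p1:(3,2)->(3,3) | p2:escaped

ESCAPED (3,3) ESCAPED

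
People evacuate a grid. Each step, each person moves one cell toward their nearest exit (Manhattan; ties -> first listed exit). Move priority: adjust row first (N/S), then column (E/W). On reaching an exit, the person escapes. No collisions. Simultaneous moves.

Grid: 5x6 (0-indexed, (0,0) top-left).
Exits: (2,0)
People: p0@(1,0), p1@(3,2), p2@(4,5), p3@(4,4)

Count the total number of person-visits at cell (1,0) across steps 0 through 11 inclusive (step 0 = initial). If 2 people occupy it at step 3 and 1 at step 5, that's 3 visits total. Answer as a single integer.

Step 0: p0@(1,0) p1@(3,2) p2@(4,5) p3@(4,4) -> at (1,0): 1 [p0], cum=1
Step 1: p0@ESC p1@(2,2) p2@(3,5) p3@(3,4) -> at (1,0): 0 [-], cum=1
Step 2: p0@ESC p1@(2,1) p2@(2,5) p3@(2,4) -> at (1,0): 0 [-], cum=1
Step 3: p0@ESC p1@ESC p2@(2,4) p3@(2,3) -> at (1,0): 0 [-], cum=1
Step 4: p0@ESC p1@ESC p2@(2,3) p3@(2,2) -> at (1,0): 0 [-], cum=1
Step 5: p0@ESC p1@ESC p2@(2,2) p3@(2,1) -> at (1,0): 0 [-], cum=1
Step 6: p0@ESC p1@ESC p2@(2,1) p3@ESC -> at (1,0): 0 [-], cum=1
Step 7: p0@ESC p1@ESC p2@ESC p3@ESC -> at (1,0): 0 [-], cum=1
Total visits = 1

Answer: 1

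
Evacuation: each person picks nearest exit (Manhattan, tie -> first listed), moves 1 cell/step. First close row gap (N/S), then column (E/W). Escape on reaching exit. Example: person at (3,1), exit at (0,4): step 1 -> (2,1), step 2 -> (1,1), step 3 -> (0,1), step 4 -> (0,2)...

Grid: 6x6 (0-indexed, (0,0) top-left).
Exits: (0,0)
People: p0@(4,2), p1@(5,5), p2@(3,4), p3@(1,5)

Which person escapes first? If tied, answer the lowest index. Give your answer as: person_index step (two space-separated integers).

Answer: 0 6

Derivation:
Step 1: p0:(4,2)->(3,2) | p1:(5,5)->(4,5) | p2:(3,4)->(2,4) | p3:(1,5)->(0,5)
Step 2: p0:(3,2)->(2,2) | p1:(4,5)->(3,5) | p2:(2,4)->(1,4) | p3:(0,5)->(0,4)
Step 3: p0:(2,2)->(1,2) | p1:(3,5)->(2,5) | p2:(1,4)->(0,4) | p3:(0,4)->(0,3)
Step 4: p0:(1,2)->(0,2) | p1:(2,5)->(1,5) | p2:(0,4)->(0,3) | p3:(0,3)->(0,2)
Step 5: p0:(0,2)->(0,1) | p1:(1,5)->(0,5) | p2:(0,3)->(0,2) | p3:(0,2)->(0,1)
Step 6: p0:(0,1)->(0,0)->EXIT | p1:(0,5)->(0,4) | p2:(0,2)->(0,1) | p3:(0,1)->(0,0)->EXIT
Step 7: p0:escaped | p1:(0,4)->(0,3) | p2:(0,1)->(0,0)->EXIT | p3:escaped
Step 8: p0:escaped | p1:(0,3)->(0,2) | p2:escaped | p3:escaped
Step 9: p0:escaped | p1:(0,2)->(0,1) | p2:escaped | p3:escaped
Step 10: p0:escaped | p1:(0,1)->(0,0)->EXIT | p2:escaped | p3:escaped
Exit steps: [6, 10, 7, 6]
First to escape: p0 at step 6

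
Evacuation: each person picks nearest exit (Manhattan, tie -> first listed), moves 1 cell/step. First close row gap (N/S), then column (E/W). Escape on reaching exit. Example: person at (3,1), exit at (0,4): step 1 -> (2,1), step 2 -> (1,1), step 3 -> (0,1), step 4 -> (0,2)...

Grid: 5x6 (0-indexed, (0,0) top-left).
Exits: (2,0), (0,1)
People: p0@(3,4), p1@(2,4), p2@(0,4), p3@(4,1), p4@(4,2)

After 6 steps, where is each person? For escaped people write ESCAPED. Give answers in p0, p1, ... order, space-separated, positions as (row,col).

Step 1: p0:(3,4)->(2,4) | p1:(2,4)->(2,3) | p2:(0,4)->(0,3) | p3:(4,1)->(3,1) | p4:(4,2)->(3,2)
Step 2: p0:(2,4)->(2,3) | p1:(2,3)->(2,2) | p2:(0,3)->(0,2) | p3:(3,1)->(2,1) | p4:(3,2)->(2,2)
Step 3: p0:(2,3)->(2,2) | p1:(2,2)->(2,1) | p2:(0,2)->(0,1)->EXIT | p3:(2,1)->(2,0)->EXIT | p4:(2,2)->(2,1)
Step 4: p0:(2,2)->(2,1) | p1:(2,1)->(2,0)->EXIT | p2:escaped | p3:escaped | p4:(2,1)->(2,0)->EXIT
Step 5: p0:(2,1)->(2,0)->EXIT | p1:escaped | p2:escaped | p3:escaped | p4:escaped

ESCAPED ESCAPED ESCAPED ESCAPED ESCAPED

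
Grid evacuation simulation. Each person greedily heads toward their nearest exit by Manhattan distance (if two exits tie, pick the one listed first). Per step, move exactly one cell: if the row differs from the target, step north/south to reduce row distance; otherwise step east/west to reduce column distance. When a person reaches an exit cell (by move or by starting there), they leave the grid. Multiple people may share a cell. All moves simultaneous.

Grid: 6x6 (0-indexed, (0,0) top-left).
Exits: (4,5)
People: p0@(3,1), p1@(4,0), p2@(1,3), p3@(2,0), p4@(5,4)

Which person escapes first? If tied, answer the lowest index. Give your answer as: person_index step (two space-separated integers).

Step 1: p0:(3,1)->(4,1) | p1:(4,0)->(4,1) | p2:(1,3)->(2,3) | p3:(2,0)->(3,0) | p4:(5,4)->(4,4)
Step 2: p0:(4,1)->(4,2) | p1:(4,1)->(4,2) | p2:(2,3)->(3,3) | p3:(3,0)->(4,0) | p4:(4,4)->(4,5)->EXIT
Step 3: p0:(4,2)->(4,3) | p1:(4,2)->(4,3) | p2:(3,3)->(4,3) | p3:(4,0)->(4,1) | p4:escaped
Step 4: p0:(4,3)->(4,4) | p1:(4,3)->(4,4) | p2:(4,3)->(4,4) | p3:(4,1)->(4,2) | p4:escaped
Step 5: p0:(4,4)->(4,5)->EXIT | p1:(4,4)->(4,5)->EXIT | p2:(4,4)->(4,5)->EXIT | p3:(4,2)->(4,3) | p4:escaped
Step 6: p0:escaped | p1:escaped | p2:escaped | p3:(4,3)->(4,4) | p4:escaped
Step 7: p0:escaped | p1:escaped | p2:escaped | p3:(4,4)->(4,5)->EXIT | p4:escaped
Exit steps: [5, 5, 5, 7, 2]
First to escape: p4 at step 2

Answer: 4 2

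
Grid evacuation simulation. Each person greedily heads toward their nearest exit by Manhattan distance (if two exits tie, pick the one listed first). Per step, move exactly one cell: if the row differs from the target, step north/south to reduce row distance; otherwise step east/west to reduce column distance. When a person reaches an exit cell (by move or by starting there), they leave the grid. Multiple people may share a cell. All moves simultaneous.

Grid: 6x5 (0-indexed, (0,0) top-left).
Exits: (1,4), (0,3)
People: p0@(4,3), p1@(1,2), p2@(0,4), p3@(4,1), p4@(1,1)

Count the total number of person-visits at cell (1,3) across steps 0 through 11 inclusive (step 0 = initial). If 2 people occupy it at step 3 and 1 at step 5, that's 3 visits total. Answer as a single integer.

Answer: 4

Derivation:
Step 0: p0@(4,3) p1@(1,2) p2@(0,4) p3@(4,1) p4@(1,1) -> at (1,3): 0 [-], cum=0
Step 1: p0@(3,3) p1@(1,3) p2@ESC p3@(3,1) p4@(1,2) -> at (1,3): 1 [p1], cum=1
Step 2: p0@(2,3) p1@ESC p2@ESC p3@(2,1) p4@(1,3) -> at (1,3): 1 [p4], cum=2
Step 3: p0@(1,3) p1@ESC p2@ESC p3@(1,1) p4@ESC -> at (1,3): 1 [p0], cum=3
Step 4: p0@ESC p1@ESC p2@ESC p3@(1,2) p4@ESC -> at (1,3): 0 [-], cum=3
Step 5: p0@ESC p1@ESC p2@ESC p3@(1,3) p4@ESC -> at (1,3): 1 [p3], cum=4
Step 6: p0@ESC p1@ESC p2@ESC p3@ESC p4@ESC -> at (1,3): 0 [-], cum=4
Total visits = 4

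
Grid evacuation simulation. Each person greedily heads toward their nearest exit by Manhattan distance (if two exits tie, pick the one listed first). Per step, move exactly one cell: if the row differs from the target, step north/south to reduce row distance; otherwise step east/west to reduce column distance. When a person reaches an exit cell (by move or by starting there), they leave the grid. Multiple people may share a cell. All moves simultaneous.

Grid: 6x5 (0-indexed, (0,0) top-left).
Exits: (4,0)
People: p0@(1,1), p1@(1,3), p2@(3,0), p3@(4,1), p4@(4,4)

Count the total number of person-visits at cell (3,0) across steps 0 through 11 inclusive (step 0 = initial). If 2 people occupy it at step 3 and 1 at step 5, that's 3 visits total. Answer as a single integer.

Answer: 1

Derivation:
Step 0: p0@(1,1) p1@(1,3) p2@(3,0) p3@(4,1) p4@(4,4) -> at (3,0): 1 [p2], cum=1
Step 1: p0@(2,1) p1@(2,3) p2@ESC p3@ESC p4@(4,3) -> at (3,0): 0 [-], cum=1
Step 2: p0@(3,1) p1@(3,3) p2@ESC p3@ESC p4@(4,2) -> at (3,0): 0 [-], cum=1
Step 3: p0@(4,1) p1@(4,3) p2@ESC p3@ESC p4@(4,1) -> at (3,0): 0 [-], cum=1
Step 4: p0@ESC p1@(4,2) p2@ESC p3@ESC p4@ESC -> at (3,0): 0 [-], cum=1
Step 5: p0@ESC p1@(4,1) p2@ESC p3@ESC p4@ESC -> at (3,0): 0 [-], cum=1
Step 6: p0@ESC p1@ESC p2@ESC p3@ESC p4@ESC -> at (3,0): 0 [-], cum=1
Total visits = 1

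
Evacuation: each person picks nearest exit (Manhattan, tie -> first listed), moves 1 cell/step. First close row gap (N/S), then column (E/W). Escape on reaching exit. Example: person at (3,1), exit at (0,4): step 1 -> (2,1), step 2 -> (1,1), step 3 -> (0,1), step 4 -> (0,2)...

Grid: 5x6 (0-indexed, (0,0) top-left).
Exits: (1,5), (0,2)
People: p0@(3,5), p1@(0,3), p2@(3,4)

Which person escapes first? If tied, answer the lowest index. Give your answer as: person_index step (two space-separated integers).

Step 1: p0:(3,5)->(2,5) | p1:(0,3)->(0,2)->EXIT | p2:(3,4)->(2,4)
Step 2: p0:(2,5)->(1,5)->EXIT | p1:escaped | p2:(2,4)->(1,4)
Step 3: p0:escaped | p1:escaped | p2:(1,4)->(1,5)->EXIT
Exit steps: [2, 1, 3]
First to escape: p1 at step 1

Answer: 1 1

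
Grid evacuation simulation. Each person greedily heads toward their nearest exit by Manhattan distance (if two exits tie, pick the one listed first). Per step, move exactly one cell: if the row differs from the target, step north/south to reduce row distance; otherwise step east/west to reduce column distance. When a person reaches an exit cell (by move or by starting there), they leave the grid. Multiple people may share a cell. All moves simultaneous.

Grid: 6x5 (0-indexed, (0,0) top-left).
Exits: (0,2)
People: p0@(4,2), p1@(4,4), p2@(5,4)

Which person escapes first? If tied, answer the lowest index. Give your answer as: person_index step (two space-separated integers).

Answer: 0 4

Derivation:
Step 1: p0:(4,2)->(3,2) | p1:(4,4)->(3,4) | p2:(5,4)->(4,4)
Step 2: p0:(3,2)->(2,2) | p1:(3,4)->(2,4) | p2:(4,4)->(3,4)
Step 3: p0:(2,2)->(1,2) | p1:(2,4)->(1,4) | p2:(3,4)->(2,4)
Step 4: p0:(1,2)->(0,2)->EXIT | p1:(1,4)->(0,4) | p2:(2,4)->(1,4)
Step 5: p0:escaped | p1:(0,4)->(0,3) | p2:(1,4)->(0,4)
Step 6: p0:escaped | p1:(0,3)->(0,2)->EXIT | p2:(0,4)->(0,3)
Step 7: p0:escaped | p1:escaped | p2:(0,3)->(0,2)->EXIT
Exit steps: [4, 6, 7]
First to escape: p0 at step 4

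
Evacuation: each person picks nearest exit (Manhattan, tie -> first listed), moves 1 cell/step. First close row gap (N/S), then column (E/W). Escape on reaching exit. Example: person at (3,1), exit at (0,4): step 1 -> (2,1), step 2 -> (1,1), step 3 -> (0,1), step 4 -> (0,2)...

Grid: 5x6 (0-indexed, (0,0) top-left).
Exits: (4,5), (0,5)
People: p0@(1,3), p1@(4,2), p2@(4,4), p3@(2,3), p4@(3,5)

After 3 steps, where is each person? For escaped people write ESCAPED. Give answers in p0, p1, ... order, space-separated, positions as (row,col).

Step 1: p0:(1,3)->(0,3) | p1:(4,2)->(4,3) | p2:(4,4)->(4,5)->EXIT | p3:(2,3)->(3,3) | p4:(3,5)->(4,5)->EXIT
Step 2: p0:(0,3)->(0,4) | p1:(4,3)->(4,4) | p2:escaped | p3:(3,3)->(4,3) | p4:escaped
Step 3: p0:(0,4)->(0,5)->EXIT | p1:(4,4)->(4,5)->EXIT | p2:escaped | p3:(4,3)->(4,4) | p4:escaped

ESCAPED ESCAPED ESCAPED (4,4) ESCAPED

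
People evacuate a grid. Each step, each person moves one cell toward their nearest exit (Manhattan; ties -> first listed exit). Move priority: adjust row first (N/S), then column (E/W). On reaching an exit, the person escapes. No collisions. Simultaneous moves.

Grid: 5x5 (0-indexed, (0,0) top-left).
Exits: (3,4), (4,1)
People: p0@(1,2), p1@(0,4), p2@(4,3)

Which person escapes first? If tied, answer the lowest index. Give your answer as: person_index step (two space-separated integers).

Answer: 2 2

Derivation:
Step 1: p0:(1,2)->(2,2) | p1:(0,4)->(1,4) | p2:(4,3)->(3,3)
Step 2: p0:(2,2)->(3,2) | p1:(1,4)->(2,4) | p2:(3,3)->(3,4)->EXIT
Step 3: p0:(3,2)->(3,3) | p1:(2,4)->(3,4)->EXIT | p2:escaped
Step 4: p0:(3,3)->(3,4)->EXIT | p1:escaped | p2:escaped
Exit steps: [4, 3, 2]
First to escape: p2 at step 2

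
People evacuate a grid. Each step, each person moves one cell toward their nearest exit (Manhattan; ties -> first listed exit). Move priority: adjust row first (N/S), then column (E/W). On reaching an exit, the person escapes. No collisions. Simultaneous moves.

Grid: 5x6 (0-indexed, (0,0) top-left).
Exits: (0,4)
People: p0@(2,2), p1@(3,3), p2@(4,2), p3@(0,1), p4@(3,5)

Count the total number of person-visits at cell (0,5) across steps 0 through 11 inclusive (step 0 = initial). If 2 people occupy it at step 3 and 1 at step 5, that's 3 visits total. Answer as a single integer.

Step 0: p0@(2,2) p1@(3,3) p2@(4,2) p3@(0,1) p4@(3,5) -> at (0,5): 0 [-], cum=0
Step 1: p0@(1,2) p1@(2,3) p2@(3,2) p3@(0,2) p4@(2,5) -> at (0,5): 0 [-], cum=0
Step 2: p0@(0,2) p1@(1,3) p2@(2,2) p3@(0,3) p4@(1,5) -> at (0,5): 0 [-], cum=0
Step 3: p0@(0,3) p1@(0,3) p2@(1,2) p3@ESC p4@(0,5) -> at (0,5): 1 [p4], cum=1
Step 4: p0@ESC p1@ESC p2@(0,2) p3@ESC p4@ESC -> at (0,5): 0 [-], cum=1
Step 5: p0@ESC p1@ESC p2@(0,3) p3@ESC p4@ESC -> at (0,5): 0 [-], cum=1
Step 6: p0@ESC p1@ESC p2@ESC p3@ESC p4@ESC -> at (0,5): 0 [-], cum=1
Total visits = 1

Answer: 1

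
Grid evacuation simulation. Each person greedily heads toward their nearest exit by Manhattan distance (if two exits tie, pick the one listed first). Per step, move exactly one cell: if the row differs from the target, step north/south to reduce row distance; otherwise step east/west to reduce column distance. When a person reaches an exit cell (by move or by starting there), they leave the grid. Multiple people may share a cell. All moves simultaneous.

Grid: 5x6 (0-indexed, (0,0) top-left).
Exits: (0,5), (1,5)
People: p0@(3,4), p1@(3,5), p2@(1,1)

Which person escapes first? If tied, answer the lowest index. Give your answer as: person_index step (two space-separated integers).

Step 1: p0:(3,4)->(2,4) | p1:(3,5)->(2,5) | p2:(1,1)->(1,2)
Step 2: p0:(2,4)->(1,4) | p1:(2,5)->(1,5)->EXIT | p2:(1,2)->(1,3)
Step 3: p0:(1,4)->(1,5)->EXIT | p1:escaped | p2:(1,3)->(1,4)
Step 4: p0:escaped | p1:escaped | p2:(1,4)->(1,5)->EXIT
Exit steps: [3, 2, 4]
First to escape: p1 at step 2

Answer: 1 2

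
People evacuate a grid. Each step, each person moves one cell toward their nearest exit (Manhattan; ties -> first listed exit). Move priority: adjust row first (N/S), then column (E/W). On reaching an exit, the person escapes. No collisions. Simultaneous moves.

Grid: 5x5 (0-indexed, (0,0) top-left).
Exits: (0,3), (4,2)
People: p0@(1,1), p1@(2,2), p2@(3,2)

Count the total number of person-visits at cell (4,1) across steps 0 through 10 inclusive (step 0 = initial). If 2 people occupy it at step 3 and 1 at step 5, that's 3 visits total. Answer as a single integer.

Answer: 0

Derivation:
Step 0: p0@(1,1) p1@(2,2) p2@(3,2) -> at (4,1): 0 [-], cum=0
Step 1: p0@(0,1) p1@(3,2) p2@ESC -> at (4,1): 0 [-], cum=0
Step 2: p0@(0,2) p1@ESC p2@ESC -> at (4,1): 0 [-], cum=0
Step 3: p0@ESC p1@ESC p2@ESC -> at (4,1): 0 [-], cum=0
Total visits = 0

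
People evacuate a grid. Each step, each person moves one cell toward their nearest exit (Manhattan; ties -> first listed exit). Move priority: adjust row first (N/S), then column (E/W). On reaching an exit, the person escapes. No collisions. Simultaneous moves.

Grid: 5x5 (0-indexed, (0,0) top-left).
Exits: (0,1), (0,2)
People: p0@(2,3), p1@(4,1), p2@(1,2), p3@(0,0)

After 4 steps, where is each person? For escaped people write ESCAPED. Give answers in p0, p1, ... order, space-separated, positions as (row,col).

Step 1: p0:(2,3)->(1,3) | p1:(4,1)->(3,1) | p2:(1,2)->(0,2)->EXIT | p3:(0,0)->(0,1)->EXIT
Step 2: p0:(1,3)->(0,3) | p1:(3,1)->(2,1) | p2:escaped | p3:escaped
Step 3: p0:(0,3)->(0,2)->EXIT | p1:(2,1)->(1,1) | p2:escaped | p3:escaped
Step 4: p0:escaped | p1:(1,1)->(0,1)->EXIT | p2:escaped | p3:escaped

ESCAPED ESCAPED ESCAPED ESCAPED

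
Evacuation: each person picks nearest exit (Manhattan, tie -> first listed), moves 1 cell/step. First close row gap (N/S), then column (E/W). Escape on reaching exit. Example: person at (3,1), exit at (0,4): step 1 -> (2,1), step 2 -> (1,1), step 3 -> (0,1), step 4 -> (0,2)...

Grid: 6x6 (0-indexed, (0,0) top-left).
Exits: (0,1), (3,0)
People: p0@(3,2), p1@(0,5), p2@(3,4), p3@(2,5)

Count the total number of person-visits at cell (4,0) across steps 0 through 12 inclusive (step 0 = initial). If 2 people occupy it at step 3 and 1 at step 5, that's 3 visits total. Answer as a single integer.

Step 0: p0@(3,2) p1@(0,5) p2@(3,4) p3@(2,5) -> at (4,0): 0 [-], cum=0
Step 1: p0@(3,1) p1@(0,4) p2@(3,3) p3@(1,5) -> at (4,0): 0 [-], cum=0
Step 2: p0@ESC p1@(0,3) p2@(3,2) p3@(0,5) -> at (4,0): 0 [-], cum=0
Step 3: p0@ESC p1@(0,2) p2@(3,1) p3@(0,4) -> at (4,0): 0 [-], cum=0
Step 4: p0@ESC p1@ESC p2@ESC p3@(0,3) -> at (4,0): 0 [-], cum=0
Step 5: p0@ESC p1@ESC p2@ESC p3@(0,2) -> at (4,0): 0 [-], cum=0
Step 6: p0@ESC p1@ESC p2@ESC p3@ESC -> at (4,0): 0 [-], cum=0
Total visits = 0

Answer: 0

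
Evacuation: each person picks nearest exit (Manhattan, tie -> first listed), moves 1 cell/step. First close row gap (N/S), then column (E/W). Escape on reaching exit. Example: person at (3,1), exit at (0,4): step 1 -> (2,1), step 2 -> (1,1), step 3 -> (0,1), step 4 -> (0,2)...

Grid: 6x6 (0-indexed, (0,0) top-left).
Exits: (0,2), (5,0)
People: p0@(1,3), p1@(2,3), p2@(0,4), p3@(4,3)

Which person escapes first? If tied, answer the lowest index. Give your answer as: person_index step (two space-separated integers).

Step 1: p0:(1,3)->(0,3) | p1:(2,3)->(1,3) | p2:(0,4)->(0,3) | p3:(4,3)->(5,3)
Step 2: p0:(0,3)->(0,2)->EXIT | p1:(1,3)->(0,3) | p2:(0,3)->(0,2)->EXIT | p3:(5,3)->(5,2)
Step 3: p0:escaped | p1:(0,3)->(0,2)->EXIT | p2:escaped | p3:(5,2)->(5,1)
Step 4: p0:escaped | p1:escaped | p2:escaped | p3:(5,1)->(5,0)->EXIT
Exit steps: [2, 3, 2, 4]
First to escape: p0 at step 2

Answer: 0 2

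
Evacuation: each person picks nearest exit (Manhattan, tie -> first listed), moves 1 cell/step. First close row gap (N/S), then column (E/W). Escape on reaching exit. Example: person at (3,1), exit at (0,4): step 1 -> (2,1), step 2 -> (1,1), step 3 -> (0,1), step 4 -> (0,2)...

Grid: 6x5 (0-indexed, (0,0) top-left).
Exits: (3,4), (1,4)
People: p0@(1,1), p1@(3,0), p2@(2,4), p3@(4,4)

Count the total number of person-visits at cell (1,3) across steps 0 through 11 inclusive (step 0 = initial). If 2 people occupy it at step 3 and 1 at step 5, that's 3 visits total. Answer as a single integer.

Step 0: p0@(1,1) p1@(3,0) p2@(2,4) p3@(4,4) -> at (1,3): 0 [-], cum=0
Step 1: p0@(1,2) p1@(3,1) p2@ESC p3@ESC -> at (1,3): 0 [-], cum=0
Step 2: p0@(1,3) p1@(3,2) p2@ESC p3@ESC -> at (1,3): 1 [p0], cum=1
Step 3: p0@ESC p1@(3,3) p2@ESC p3@ESC -> at (1,3): 0 [-], cum=1
Step 4: p0@ESC p1@ESC p2@ESC p3@ESC -> at (1,3): 0 [-], cum=1
Total visits = 1

Answer: 1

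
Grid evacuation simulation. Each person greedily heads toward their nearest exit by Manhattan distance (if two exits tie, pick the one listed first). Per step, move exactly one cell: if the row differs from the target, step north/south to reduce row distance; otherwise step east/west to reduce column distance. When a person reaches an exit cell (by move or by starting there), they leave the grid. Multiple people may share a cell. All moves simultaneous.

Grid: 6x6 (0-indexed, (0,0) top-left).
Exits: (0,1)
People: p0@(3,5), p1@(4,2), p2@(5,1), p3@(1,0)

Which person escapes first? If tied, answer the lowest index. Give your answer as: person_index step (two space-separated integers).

Answer: 3 2

Derivation:
Step 1: p0:(3,5)->(2,5) | p1:(4,2)->(3,2) | p2:(5,1)->(4,1) | p3:(1,0)->(0,0)
Step 2: p0:(2,5)->(1,5) | p1:(3,2)->(2,2) | p2:(4,1)->(3,1) | p3:(0,0)->(0,1)->EXIT
Step 3: p0:(1,5)->(0,5) | p1:(2,2)->(1,2) | p2:(3,1)->(2,1) | p3:escaped
Step 4: p0:(0,5)->(0,4) | p1:(1,2)->(0,2) | p2:(2,1)->(1,1) | p3:escaped
Step 5: p0:(0,4)->(0,3) | p1:(0,2)->(0,1)->EXIT | p2:(1,1)->(0,1)->EXIT | p3:escaped
Step 6: p0:(0,3)->(0,2) | p1:escaped | p2:escaped | p3:escaped
Step 7: p0:(0,2)->(0,1)->EXIT | p1:escaped | p2:escaped | p3:escaped
Exit steps: [7, 5, 5, 2]
First to escape: p3 at step 2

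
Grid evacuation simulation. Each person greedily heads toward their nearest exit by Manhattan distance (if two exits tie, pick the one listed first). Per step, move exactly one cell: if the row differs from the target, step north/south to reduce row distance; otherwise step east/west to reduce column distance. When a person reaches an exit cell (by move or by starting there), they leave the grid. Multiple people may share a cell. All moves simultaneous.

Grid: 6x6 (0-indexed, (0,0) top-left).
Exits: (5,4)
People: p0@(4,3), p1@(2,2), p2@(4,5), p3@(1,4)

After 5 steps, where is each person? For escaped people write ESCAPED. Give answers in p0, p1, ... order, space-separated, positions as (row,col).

Step 1: p0:(4,3)->(5,3) | p1:(2,2)->(3,2) | p2:(4,5)->(5,5) | p3:(1,4)->(2,4)
Step 2: p0:(5,3)->(5,4)->EXIT | p1:(3,2)->(4,2) | p2:(5,5)->(5,4)->EXIT | p3:(2,4)->(3,4)
Step 3: p0:escaped | p1:(4,2)->(5,2) | p2:escaped | p3:(3,4)->(4,4)
Step 4: p0:escaped | p1:(5,2)->(5,3) | p2:escaped | p3:(4,4)->(5,4)->EXIT
Step 5: p0:escaped | p1:(5,3)->(5,4)->EXIT | p2:escaped | p3:escaped

ESCAPED ESCAPED ESCAPED ESCAPED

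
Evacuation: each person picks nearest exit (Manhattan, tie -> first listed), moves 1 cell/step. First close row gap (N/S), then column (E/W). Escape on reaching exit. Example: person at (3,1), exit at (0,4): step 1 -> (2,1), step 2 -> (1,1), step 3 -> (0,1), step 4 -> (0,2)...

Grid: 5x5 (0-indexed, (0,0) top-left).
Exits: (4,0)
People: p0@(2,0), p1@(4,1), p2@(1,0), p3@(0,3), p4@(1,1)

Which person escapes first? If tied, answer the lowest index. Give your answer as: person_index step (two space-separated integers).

Answer: 1 1

Derivation:
Step 1: p0:(2,0)->(3,0) | p1:(4,1)->(4,0)->EXIT | p2:(1,0)->(2,0) | p3:(0,3)->(1,3) | p4:(1,1)->(2,1)
Step 2: p0:(3,0)->(4,0)->EXIT | p1:escaped | p2:(2,0)->(3,0) | p3:(1,3)->(2,3) | p4:(2,1)->(3,1)
Step 3: p0:escaped | p1:escaped | p2:(3,0)->(4,0)->EXIT | p3:(2,3)->(3,3) | p4:(3,1)->(4,1)
Step 4: p0:escaped | p1:escaped | p2:escaped | p3:(3,3)->(4,3) | p4:(4,1)->(4,0)->EXIT
Step 5: p0:escaped | p1:escaped | p2:escaped | p3:(4,3)->(4,2) | p4:escaped
Step 6: p0:escaped | p1:escaped | p2:escaped | p3:(4,2)->(4,1) | p4:escaped
Step 7: p0:escaped | p1:escaped | p2:escaped | p3:(4,1)->(4,0)->EXIT | p4:escaped
Exit steps: [2, 1, 3, 7, 4]
First to escape: p1 at step 1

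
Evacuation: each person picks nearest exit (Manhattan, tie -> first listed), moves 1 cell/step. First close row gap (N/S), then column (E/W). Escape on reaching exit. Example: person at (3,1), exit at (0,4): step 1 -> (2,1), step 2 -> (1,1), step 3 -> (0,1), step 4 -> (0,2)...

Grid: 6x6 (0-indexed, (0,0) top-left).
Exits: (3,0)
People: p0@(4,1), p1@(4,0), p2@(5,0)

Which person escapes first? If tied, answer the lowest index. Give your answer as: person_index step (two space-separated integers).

Answer: 1 1

Derivation:
Step 1: p0:(4,1)->(3,1) | p1:(4,0)->(3,0)->EXIT | p2:(5,0)->(4,0)
Step 2: p0:(3,1)->(3,0)->EXIT | p1:escaped | p2:(4,0)->(3,0)->EXIT
Exit steps: [2, 1, 2]
First to escape: p1 at step 1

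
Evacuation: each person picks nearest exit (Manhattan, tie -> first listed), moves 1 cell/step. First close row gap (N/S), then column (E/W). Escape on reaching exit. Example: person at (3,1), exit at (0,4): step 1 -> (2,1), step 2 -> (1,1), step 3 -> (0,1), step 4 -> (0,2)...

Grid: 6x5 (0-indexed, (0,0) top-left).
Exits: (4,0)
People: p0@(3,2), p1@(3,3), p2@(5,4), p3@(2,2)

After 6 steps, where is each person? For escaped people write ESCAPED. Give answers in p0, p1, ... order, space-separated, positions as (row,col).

Step 1: p0:(3,2)->(4,2) | p1:(3,3)->(4,3) | p2:(5,4)->(4,4) | p3:(2,2)->(3,2)
Step 2: p0:(4,2)->(4,1) | p1:(4,3)->(4,2) | p2:(4,4)->(4,3) | p3:(3,2)->(4,2)
Step 3: p0:(4,1)->(4,0)->EXIT | p1:(4,2)->(4,1) | p2:(4,3)->(4,2) | p3:(4,2)->(4,1)
Step 4: p0:escaped | p1:(4,1)->(4,0)->EXIT | p2:(4,2)->(4,1) | p3:(4,1)->(4,0)->EXIT
Step 5: p0:escaped | p1:escaped | p2:(4,1)->(4,0)->EXIT | p3:escaped

ESCAPED ESCAPED ESCAPED ESCAPED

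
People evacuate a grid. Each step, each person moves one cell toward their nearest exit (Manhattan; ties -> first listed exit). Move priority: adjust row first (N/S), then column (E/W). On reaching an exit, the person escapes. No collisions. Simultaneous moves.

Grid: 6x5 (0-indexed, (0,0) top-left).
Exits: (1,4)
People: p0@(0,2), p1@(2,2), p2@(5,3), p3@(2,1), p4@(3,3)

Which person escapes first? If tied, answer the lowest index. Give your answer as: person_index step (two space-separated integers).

Step 1: p0:(0,2)->(1,2) | p1:(2,2)->(1,2) | p2:(5,3)->(4,3) | p3:(2,1)->(1,1) | p4:(3,3)->(2,3)
Step 2: p0:(1,2)->(1,3) | p1:(1,2)->(1,3) | p2:(4,3)->(3,3) | p3:(1,1)->(1,2) | p4:(2,3)->(1,3)
Step 3: p0:(1,3)->(1,4)->EXIT | p1:(1,3)->(1,4)->EXIT | p2:(3,3)->(2,3) | p3:(1,2)->(1,3) | p4:(1,3)->(1,4)->EXIT
Step 4: p0:escaped | p1:escaped | p2:(2,3)->(1,3) | p3:(1,3)->(1,4)->EXIT | p4:escaped
Step 5: p0:escaped | p1:escaped | p2:(1,3)->(1,4)->EXIT | p3:escaped | p4:escaped
Exit steps: [3, 3, 5, 4, 3]
First to escape: p0 at step 3

Answer: 0 3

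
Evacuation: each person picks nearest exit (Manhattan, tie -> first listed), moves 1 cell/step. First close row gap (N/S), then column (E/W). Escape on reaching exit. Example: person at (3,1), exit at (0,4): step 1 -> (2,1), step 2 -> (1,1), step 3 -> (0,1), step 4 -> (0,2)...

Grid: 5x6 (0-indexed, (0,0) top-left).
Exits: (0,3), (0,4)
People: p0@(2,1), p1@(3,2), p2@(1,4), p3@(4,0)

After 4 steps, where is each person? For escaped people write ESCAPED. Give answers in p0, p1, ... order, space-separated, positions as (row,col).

Step 1: p0:(2,1)->(1,1) | p1:(3,2)->(2,2) | p2:(1,4)->(0,4)->EXIT | p3:(4,0)->(3,0)
Step 2: p0:(1,1)->(0,1) | p1:(2,2)->(1,2) | p2:escaped | p3:(3,0)->(2,0)
Step 3: p0:(0,1)->(0,2) | p1:(1,2)->(0,2) | p2:escaped | p3:(2,0)->(1,0)
Step 4: p0:(0,2)->(0,3)->EXIT | p1:(0,2)->(0,3)->EXIT | p2:escaped | p3:(1,0)->(0,0)

ESCAPED ESCAPED ESCAPED (0,0)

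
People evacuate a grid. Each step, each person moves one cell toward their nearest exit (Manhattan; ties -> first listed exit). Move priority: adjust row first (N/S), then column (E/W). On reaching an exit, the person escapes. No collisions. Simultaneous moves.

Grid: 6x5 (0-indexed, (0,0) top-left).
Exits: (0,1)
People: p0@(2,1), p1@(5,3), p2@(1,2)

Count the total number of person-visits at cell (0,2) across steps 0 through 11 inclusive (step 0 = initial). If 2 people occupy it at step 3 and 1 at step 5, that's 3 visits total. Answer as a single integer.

Step 0: p0@(2,1) p1@(5,3) p2@(1,2) -> at (0,2): 0 [-], cum=0
Step 1: p0@(1,1) p1@(4,3) p2@(0,2) -> at (0,2): 1 [p2], cum=1
Step 2: p0@ESC p1@(3,3) p2@ESC -> at (0,2): 0 [-], cum=1
Step 3: p0@ESC p1@(2,3) p2@ESC -> at (0,2): 0 [-], cum=1
Step 4: p0@ESC p1@(1,3) p2@ESC -> at (0,2): 0 [-], cum=1
Step 5: p0@ESC p1@(0,3) p2@ESC -> at (0,2): 0 [-], cum=1
Step 6: p0@ESC p1@(0,2) p2@ESC -> at (0,2): 1 [p1], cum=2
Step 7: p0@ESC p1@ESC p2@ESC -> at (0,2): 0 [-], cum=2
Total visits = 2

Answer: 2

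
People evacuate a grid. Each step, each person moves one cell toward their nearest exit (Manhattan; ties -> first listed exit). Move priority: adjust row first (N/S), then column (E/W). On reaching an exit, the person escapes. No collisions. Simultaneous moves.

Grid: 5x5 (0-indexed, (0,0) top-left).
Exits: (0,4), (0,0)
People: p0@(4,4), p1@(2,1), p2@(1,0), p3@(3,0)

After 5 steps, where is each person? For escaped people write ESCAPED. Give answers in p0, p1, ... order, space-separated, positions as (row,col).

Step 1: p0:(4,4)->(3,4) | p1:(2,1)->(1,1) | p2:(1,0)->(0,0)->EXIT | p3:(3,0)->(2,0)
Step 2: p0:(3,4)->(2,4) | p1:(1,1)->(0,1) | p2:escaped | p3:(2,0)->(1,0)
Step 3: p0:(2,4)->(1,4) | p1:(0,1)->(0,0)->EXIT | p2:escaped | p3:(1,0)->(0,0)->EXIT
Step 4: p0:(1,4)->(0,4)->EXIT | p1:escaped | p2:escaped | p3:escaped

ESCAPED ESCAPED ESCAPED ESCAPED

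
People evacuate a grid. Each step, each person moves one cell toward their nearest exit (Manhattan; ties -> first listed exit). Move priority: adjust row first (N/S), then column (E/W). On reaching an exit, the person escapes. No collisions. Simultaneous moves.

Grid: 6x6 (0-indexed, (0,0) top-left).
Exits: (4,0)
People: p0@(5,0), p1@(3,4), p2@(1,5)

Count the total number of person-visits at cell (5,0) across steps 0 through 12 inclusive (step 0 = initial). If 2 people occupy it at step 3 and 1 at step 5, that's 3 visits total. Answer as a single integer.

Answer: 1

Derivation:
Step 0: p0@(5,0) p1@(3,4) p2@(1,5) -> at (5,0): 1 [p0], cum=1
Step 1: p0@ESC p1@(4,4) p2@(2,5) -> at (5,0): 0 [-], cum=1
Step 2: p0@ESC p1@(4,3) p2@(3,5) -> at (5,0): 0 [-], cum=1
Step 3: p0@ESC p1@(4,2) p2@(4,5) -> at (5,0): 0 [-], cum=1
Step 4: p0@ESC p1@(4,1) p2@(4,4) -> at (5,0): 0 [-], cum=1
Step 5: p0@ESC p1@ESC p2@(4,3) -> at (5,0): 0 [-], cum=1
Step 6: p0@ESC p1@ESC p2@(4,2) -> at (5,0): 0 [-], cum=1
Step 7: p0@ESC p1@ESC p2@(4,1) -> at (5,0): 0 [-], cum=1
Step 8: p0@ESC p1@ESC p2@ESC -> at (5,0): 0 [-], cum=1
Total visits = 1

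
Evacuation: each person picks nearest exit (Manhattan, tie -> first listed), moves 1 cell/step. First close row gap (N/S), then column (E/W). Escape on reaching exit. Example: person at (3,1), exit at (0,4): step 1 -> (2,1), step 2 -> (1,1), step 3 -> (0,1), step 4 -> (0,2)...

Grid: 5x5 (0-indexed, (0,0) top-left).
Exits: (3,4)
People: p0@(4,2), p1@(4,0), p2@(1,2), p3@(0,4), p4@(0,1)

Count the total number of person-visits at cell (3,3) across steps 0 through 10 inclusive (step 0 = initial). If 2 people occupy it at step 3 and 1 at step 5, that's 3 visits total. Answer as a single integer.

Answer: 4

Derivation:
Step 0: p0@(4,2) p1@(4,0) p2@(1,2) p3@(0,4) p4@(0,1) -> at (3,3): 0 [-], cum=0
Step 1: p0@(3,2) p1@(3,0) p2@(2,2) p3@(1,4) p4@(1,1) -> at (3,3): 0 [-], cum=0
Step 2: p0@(3,3) p1@(3,1) p2@(3,2) p3@(2,4) p4@(2,1) -> at (3,3): 1 [p0], cum=1
Step 3: p0@ESC p1@(3,2) p2@(3,3) p3@ESC p4@(3,1) -> at (3,3): 1 [p2], cum=2
Step 4: p0@ESC p1@(3,3) p2@ESC p3@ESC p4@(3,2) -> at (3,3): 1 [p1], cum=3
Step 5: p0@ESC p1@ESC p2@ESC p3@ESC p4@(3,3) -> at (3,3): 1 [p4], cum=4
Step 6: p0@ESC p1@ESC p2@ESC p3@ESC p4@ESC -> at (3,3): 0 [-], cum=4
Total visits = 4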